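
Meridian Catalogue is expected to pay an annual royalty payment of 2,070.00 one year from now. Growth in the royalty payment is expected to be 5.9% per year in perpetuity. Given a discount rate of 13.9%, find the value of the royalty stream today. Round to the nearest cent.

Growing perpetuity: P = D₁ / (r − g) = 2,070.0000 / (0.139 − 0.059) = 25,875.00

25875.00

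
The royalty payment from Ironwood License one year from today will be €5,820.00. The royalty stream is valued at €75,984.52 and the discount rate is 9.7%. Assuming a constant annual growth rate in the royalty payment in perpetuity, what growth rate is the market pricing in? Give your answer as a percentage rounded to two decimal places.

P = D₁/(r−g) ⇒ g = r − D₁/P = 0.097 − €5,820.00/€75,984.52 = 0.020405

2.04%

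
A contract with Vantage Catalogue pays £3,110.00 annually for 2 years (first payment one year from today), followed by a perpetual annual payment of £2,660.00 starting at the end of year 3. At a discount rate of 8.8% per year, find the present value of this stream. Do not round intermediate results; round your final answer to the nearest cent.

£31021.03

PV of 2-year annuity: £3,110.00 × [1 − (1+0.088)^−2] / 0.088 = 5485.71313
Perpetuity value at year 2: £2,660.00 / 0.088 = 30227.27273
PV of perpetuity: 30227.27273 / (1+0.088)^2 = 25535.31230
Total PV = 5485.71313 + 25535.31230 = 31021.02543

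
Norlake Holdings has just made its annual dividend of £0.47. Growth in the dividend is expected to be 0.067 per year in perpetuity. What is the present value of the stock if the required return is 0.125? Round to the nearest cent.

D₁ = D₀ × (1 + g) = £0.47 × 1.067 = £0.5015
Growing perpetuity: P = D₁ / (r − g) = £0.5015 / (0.125 − 0.067) = £8.65

£8.65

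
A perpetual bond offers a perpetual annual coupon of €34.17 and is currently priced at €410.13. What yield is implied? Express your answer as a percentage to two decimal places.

P = C/r ⇒ r = C/P = €34.17/€410.13 = 0.083315

8.33%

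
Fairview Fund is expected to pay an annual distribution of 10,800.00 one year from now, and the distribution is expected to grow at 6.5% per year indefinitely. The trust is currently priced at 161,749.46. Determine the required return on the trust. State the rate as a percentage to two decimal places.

P = D₁/(r − g) ⇒ r = D₁/P + g = 10,800.0000/161,749.46 + 0.065 = 0.066770 + 0.065 = 0.131770

13.18%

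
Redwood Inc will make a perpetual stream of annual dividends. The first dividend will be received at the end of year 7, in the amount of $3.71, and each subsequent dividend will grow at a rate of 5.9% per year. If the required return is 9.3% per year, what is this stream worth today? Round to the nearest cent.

Value at end of year 6: C₁ / (r − g) = $3.71 / (0.093 − 0.059) = $109.1176
Discount to today: PV = $109.1176 / (1 + 0.093)^6 = $109.1176 / 1.704987 = $64.00

$64.00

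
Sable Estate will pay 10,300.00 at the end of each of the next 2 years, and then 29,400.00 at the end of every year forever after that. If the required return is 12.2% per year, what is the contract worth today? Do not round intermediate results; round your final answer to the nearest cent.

208788.27

PV of 2-year annuity: 10,300.00 × [1 − (1+0.122)^−2] / 0.122 = 17361.88561
Perpetuity value at year 2: 29,400.00 / 0.122 = 240983.60656
PV of perpetuity: 240983.60656 / (1+0.122)^2 = 191426.37968
Total PV = 17361.88561 + 191426.37968 = 208788.26529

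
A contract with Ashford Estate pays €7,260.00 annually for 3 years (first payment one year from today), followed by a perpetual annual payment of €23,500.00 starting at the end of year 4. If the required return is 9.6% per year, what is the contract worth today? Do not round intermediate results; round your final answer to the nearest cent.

€204119.08

PV of 3-year annuity: €7,260.00 × [1 − (1+0.096)^−3] / 0.096 = 18182.44811
Perpetuity value at year 3: €23,500.00 / 0.096 = 244791.66667
PV of perpetuity: 244791.66667 / (1+0.096)^3 = 185936.63490
Total PV = 18182.44811 + 185936.63490 = 204119.08301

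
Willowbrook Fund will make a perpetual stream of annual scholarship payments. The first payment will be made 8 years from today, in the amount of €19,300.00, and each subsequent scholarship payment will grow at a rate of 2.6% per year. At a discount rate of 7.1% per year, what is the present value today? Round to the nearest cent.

€265349.64

Value at end of year 7: C₁ / (r − g) = €19,300.00 / (0.071 − 0.026) = €428,888.8889
Discount to today: PV = €428,888.8889 / (1 + 0.071)^7 = €428,888.8889 / 1.616316 = €265,349.64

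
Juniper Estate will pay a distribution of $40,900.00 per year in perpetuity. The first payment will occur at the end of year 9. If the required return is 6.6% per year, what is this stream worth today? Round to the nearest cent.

Value at end of year 8: C / r = $40,900.00 / 0.066 = $619,696.9697
Discount to today: PV = $619,696.9697 / (1 + 0.066)^8 = $619,696.9697 / 1.667468 = $371,639.39

$371639.39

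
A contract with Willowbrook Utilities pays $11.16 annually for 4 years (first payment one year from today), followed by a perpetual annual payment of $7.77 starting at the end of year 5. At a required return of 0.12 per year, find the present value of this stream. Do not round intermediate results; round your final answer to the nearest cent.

$75.05

PV of 4-year annuity: $11.16 × [1 − (1+0.12)^−4] / 0.12 = 33.89682
Perpetuity value at year 4: $7.77 / 0.12 = 64.75000
PV of perpetuity: 64.75000 / (1+0.12)^4 = 41.14980
Total PV = 33.89682 + 41.14980 = 75.04661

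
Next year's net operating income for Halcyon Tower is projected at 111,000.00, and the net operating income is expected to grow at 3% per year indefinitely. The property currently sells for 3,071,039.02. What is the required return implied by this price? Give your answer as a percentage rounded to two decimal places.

P = D₁/(r − g) ⇒ r = D₁/P + g = 111,000.0000/3,071,039.02 + 0.03 = 0.036144 + 0.03 = 0.066144

6.61%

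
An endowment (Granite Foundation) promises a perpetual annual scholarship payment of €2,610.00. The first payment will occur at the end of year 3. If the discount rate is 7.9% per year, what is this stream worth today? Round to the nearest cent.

Value at end of year 2: C / r = €2,610.00 / 0.079 = €33,037.9747
Discount to today: PV = €33,037.9747 / (1 + 0.079)^2 = €33,037.9747 / 1.164241 = €28,377.26

€28377.26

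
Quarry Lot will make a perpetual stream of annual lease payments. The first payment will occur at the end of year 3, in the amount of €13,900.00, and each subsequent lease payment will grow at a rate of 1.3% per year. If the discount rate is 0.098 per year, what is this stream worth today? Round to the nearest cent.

Value at end of year 2: C₁ / (r − g) = €13,900.00 / (0.098 − 0.013) = €163,529.4118
Discount to today: PV = €163,529.4118 / (1 + 0.098)^2 = €163,529.4118 / 1.205604 = €135,641.07

€135641.07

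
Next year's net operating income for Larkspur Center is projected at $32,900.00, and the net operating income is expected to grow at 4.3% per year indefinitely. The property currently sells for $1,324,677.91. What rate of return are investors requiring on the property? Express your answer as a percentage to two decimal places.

6.78%

P = D₁/(r − g) ⇒ r = D₁/P + g = $32,900.0000/$1,324,677.91 + 0.043 = 0.024836 + 0.043 = 0.067836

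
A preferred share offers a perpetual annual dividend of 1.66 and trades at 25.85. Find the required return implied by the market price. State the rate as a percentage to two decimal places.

6.42%

P = C/r ⇒ r = C/P = 1.66/25.85 = 0.064217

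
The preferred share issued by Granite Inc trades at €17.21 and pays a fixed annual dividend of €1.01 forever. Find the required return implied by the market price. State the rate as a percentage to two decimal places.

5.87%

P = C/r ⇒ r = C/P = €1.01/€17.21 = 0.058687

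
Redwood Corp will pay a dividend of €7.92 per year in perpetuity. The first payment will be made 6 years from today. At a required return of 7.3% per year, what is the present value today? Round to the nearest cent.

€76.28

Value at end of year 5: C / r = €7.92 / 0.073 = €108.4932
Discount to today: PV = €108.4932 / (1 + 0.073)^5 = €108.4932 / 1.422324 = €76.28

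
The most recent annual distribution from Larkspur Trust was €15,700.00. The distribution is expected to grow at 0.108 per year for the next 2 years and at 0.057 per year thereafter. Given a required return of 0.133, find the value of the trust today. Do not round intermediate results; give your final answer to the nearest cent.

€239192.53

D_1 = 17395.60000
D_2 = 19274.32480
Terminal value at year 2: TV = D_2×(1+g_2)/(r−g_2) = 20372.96131/0.076 = 268065.28044
P_0 = D_1/(1+r)^1 + D_2/(1+r)^2 + TV/(1+r)^2
    = 15353.57458 + 15014.79315 + 208824.16258 = 239192.53031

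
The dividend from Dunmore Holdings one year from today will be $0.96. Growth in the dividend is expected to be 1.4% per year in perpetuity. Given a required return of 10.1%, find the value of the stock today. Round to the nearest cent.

$11.03

Growing perpetuity: P = D₁ / (r − g) = $0.9600 / (0.101 − 0.014) = $11.03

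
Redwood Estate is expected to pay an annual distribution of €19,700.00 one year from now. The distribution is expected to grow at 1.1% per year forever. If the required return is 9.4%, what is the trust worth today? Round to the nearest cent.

Growing perpetuity: P = D₁ / (r − g) = €19,700.0000 / (0.094 − 0.011) = €237,349.40

€237349.40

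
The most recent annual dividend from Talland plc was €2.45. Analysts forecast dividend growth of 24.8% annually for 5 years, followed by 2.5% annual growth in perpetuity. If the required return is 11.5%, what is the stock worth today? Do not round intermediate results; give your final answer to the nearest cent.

€66.41

D_1 = 3.05760
D_2 = 3.81588
D_3 = 4.76222
D_4 = 5.94326
D_5 = 7.41718
Terminal value at year 5: TV = D_5×(1+g_2)/(r−g_2) = 7.60261/0.09 = 84.47348
P_0 = D_1/(1+r)^1 + D_2/(1+r)^2 + D_3/(1+r)^3 + D_4/(1+r)^4 + D_5/(1+r)^5 + TV/(1+r)^5
    = 2.74224 + 3.06934 + 3.43546 + 3.84525 + 4.30392 + 49.01692 = 66.41315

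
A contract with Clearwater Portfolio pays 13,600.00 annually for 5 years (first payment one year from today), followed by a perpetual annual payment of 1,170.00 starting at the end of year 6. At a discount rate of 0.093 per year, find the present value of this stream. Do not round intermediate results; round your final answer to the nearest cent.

60555.00

PV of 5-year annuity: 13,600.00 × [1 − (1+0.093)^−5] / 0.093 = 52490.04022
Perpetuity value at year 5: 1,170.00 / 0.093 = 12580.64516
PV of perpetuity: 12580.64516 / (1+0.093)^5 = 8064.95788
Total PV = 52490.04022 + 8064.95788 = 60554.99810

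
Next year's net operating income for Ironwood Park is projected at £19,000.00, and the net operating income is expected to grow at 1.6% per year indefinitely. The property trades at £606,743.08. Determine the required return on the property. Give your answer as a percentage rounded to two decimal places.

P = D₁/(r − g) ⇒ r = D₁/P + g = £19,000.0000/£606,743.08 + 0.016 = 0.031315 + 0.016 = 0.047315

4.73%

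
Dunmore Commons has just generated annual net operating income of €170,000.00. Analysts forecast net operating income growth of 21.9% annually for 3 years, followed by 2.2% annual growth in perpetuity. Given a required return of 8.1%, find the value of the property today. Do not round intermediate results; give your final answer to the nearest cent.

D_1 = 207230.00000
D_2 = 252613.37000
D_3 = 307935.69803
Terminal value at year 3: TV = D_3×(1+g_2)/(r−g_2) = 314710.28339/0.059 = 5334072.59977
P_0 = D_1/(1+r)^1 + D_2/(1+r)^2 + D_3/(1+r)^3 + TV/(1+r)^3
    = 191702.12766 + 216174.73970 + 243771.51498 + 4222618.44596 = 4874266.82831

€4874266.83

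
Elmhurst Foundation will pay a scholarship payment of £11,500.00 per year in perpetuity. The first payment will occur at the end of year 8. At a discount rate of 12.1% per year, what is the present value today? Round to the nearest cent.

£42724.13

Value at end of year 7: C / r = £11,500.00 / 0.121 = £95,041.3223
Discount to today: PV = £95,041.3223 / (1 + 0.121)^7 = £95,041.3223 / 2.224535 = £42,724.13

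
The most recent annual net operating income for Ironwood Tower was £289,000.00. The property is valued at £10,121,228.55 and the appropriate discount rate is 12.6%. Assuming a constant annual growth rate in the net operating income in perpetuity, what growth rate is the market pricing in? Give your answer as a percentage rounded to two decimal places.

P = D₀(1+g)/(r−g) ⇒ P(r−g) = D₀(1+g) ⇒ g(P+D₀) = P·r − D₀
g = (P·r − D₀)/(P + D₀) = (£10,121,228.55×0.126 − £289,000.00) / (£10,121,228.55 + £289,000.00) = 0.094741

9.47%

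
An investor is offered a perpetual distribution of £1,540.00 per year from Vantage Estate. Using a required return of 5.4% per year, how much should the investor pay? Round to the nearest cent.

Level perpetuity: PV = C / r = £1,540.00 / 0.054 = £28,518.52

£28518.52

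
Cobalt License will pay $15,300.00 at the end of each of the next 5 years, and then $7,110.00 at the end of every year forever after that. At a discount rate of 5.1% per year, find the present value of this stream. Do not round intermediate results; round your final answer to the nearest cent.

PV of 5-year annuity: $15,300.00 × [1 − (1+0.051)^−5] / 0.051 = 66058.28218
Perpetuity value at year 5: $7,110.00 / 0.051 = 139411.76471
PV of perpetuity: 139411.76471 / (1+0.051)^5 = 108714.09240
Total PV = 66058.28218 + 108714.09240 = 174772.37458

$174772.37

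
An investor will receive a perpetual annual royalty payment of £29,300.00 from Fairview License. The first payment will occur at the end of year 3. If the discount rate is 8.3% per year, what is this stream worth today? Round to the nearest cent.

Value at end of year 2: C / r = £29,300.00 / 0.083 = £353,012.0482
Discount to today: PV = £353,012.0482 / (1 + 0.083)^2 = £353,012.0482 / 1.172889 = £300,976.52

£300976.52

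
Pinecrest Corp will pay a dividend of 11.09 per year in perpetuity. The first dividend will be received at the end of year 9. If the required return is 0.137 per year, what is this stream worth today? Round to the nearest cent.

28.98

Value at end of year 8: C / r = 11.09 / 0.137 = 80.9489
Discount to today: PV = 80.9489 / (1 + 0.137)^8 = 80.9489 / 2.793082 = 28.98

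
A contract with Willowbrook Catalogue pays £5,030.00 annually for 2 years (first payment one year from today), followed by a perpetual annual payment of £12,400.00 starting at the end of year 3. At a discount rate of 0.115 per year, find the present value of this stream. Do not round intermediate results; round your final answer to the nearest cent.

PV of 2-year annuity: £5,030.00 × [1 − (1+0.115)^−2] / 0.115 = 8557.13970
Perpetuity value at year 2: £12,400.00 / 0.115 = 107826.08696
PV of perpetuity: 107826.08696 / (1+0.115)^2 = 86730.95132
Total PV = 8557.13970 + 86730.95132 = 95288.09102

£95288.09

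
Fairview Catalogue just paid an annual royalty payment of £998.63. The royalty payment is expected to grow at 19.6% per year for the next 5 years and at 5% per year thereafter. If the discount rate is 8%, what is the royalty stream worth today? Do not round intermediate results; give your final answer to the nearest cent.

D_1 = 1194.36148
D_2 = 1428.45633
D_3 = 1708.43377
D_4 = 2043.28679
D_5 = 2443.77100
Terminal value at year 5: TV = D_5×(1+g_2)/(r−g_2) = 2565.95955/0.03 = 85531.98502
P_0 = D_1/(1+r)^1 + D_2/(1+r)^2 + D_3/(1+r)^3 + D_4/(1+r)^4 + D_5/(1+r)^5 + TV/(1+r)^5
    = 1105.89026 + 1224.67106 + 1356.20981 + 1501.87679 + 1663.18948 + 58211.63182 = 65063.46922

£65063.47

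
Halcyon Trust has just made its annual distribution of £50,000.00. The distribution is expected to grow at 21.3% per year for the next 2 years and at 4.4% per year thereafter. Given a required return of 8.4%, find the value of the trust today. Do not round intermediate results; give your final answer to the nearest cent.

D_1 = 60650.00000
D_2 = 73568.45000
Terminal value at year 2: TV = D_2×(1+g_2)/(r−g_2) = 76805.46180/0.04 = 1920136.54500
P_0 = D_1/(1+r)^1 + D_2/(1+r)^2 + TV/(1+r)^2
    = 55950.18450 + 62608.46292 + 1634080.88210 = 1752639.52952

£1752639.53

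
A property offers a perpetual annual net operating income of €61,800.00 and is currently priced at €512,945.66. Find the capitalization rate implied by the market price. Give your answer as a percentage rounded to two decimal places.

P = C/r ⇒ r = C/P = €61,800.00/€512,945.66 = 0.120481

12.05%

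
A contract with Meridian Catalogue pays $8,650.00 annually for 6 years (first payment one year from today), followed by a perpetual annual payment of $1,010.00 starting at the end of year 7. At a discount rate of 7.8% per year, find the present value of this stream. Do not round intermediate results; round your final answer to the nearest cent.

PV of 6-year annuity: $8,650.00 × [1 − (1+0.078)^−6] / 0.078 = 40231.69126
Perpetuity value at year 6: $1,010.00 / 0.078 = 12948.71795
PV of perpetuity: 12948.71795 / (1+0.078)^6 = 8251.14475
Total PV = 40231.69126 + 8251.14475 = 48482.83601

$48482.84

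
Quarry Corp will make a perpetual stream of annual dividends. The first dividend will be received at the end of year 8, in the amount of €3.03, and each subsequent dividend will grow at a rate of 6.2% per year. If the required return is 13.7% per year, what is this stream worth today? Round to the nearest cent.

€16.45

Value at end of year 7: C₁ / (r − g) = €3.03 / (0.137 − 0.062) = €40.4000
Discount to today: PV = €40.4000 / (1 + 0.137)^7 = €40.4000 / 2.456537 = €16.45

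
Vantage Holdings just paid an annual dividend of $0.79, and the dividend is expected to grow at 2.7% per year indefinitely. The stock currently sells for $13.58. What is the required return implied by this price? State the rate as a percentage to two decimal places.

D₁ = $0.79 × 1.027 = $0.8113
P = D₁/(r − g) ⇒ r = D₁/P + g = $0.8113/$13.58 + 0.027 = 0.059744 + 0.027 = 0.086744

8.67%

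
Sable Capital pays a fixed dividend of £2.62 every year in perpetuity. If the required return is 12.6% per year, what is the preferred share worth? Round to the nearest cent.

Level perpetuity: PV = C / r = £2.62 / 0.126 = £20.79

£20.79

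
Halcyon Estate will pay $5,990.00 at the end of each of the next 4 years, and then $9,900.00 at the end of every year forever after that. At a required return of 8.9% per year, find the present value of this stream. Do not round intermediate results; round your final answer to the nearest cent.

PV of 4-year annuity: $5,990.00 × [1 − (1+0.089)^−4] / 0.089 = 19448.59379
Perpetuity value at year 4: $9,900.00 / 0.089 = 111235.95506
PV of perpetuity: 111235.95506 / (1+0.089)^4 = 79092.20238
Total PV = 19448.59379 + 79092.20238 = 98540.79617

$98540.80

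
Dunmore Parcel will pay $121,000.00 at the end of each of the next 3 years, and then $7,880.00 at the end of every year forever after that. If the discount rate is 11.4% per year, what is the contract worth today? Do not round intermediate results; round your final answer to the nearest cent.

PV of 3-year annuity: $121,000.00 × [1 − (1+0.114)^−3] / 0.114 = 293644.45514
Perpetuity value at year 3: $7,880.00 / 0.114 = 69122.80702
PV of perpetuity: 69122.80702 / (1+0.114)^3 = 49999.51523
Total PV = 293644.45514 + 49999.51523 = 343643.97037

$343643.97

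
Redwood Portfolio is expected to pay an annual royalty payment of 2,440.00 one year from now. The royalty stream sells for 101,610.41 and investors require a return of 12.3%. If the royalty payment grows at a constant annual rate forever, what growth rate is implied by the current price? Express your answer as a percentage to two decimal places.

P = D₁/(r−g) ⇒ g = r − D₁/P = 0.123 − 2,440.00/101,610.41 = 0.098987

9.90%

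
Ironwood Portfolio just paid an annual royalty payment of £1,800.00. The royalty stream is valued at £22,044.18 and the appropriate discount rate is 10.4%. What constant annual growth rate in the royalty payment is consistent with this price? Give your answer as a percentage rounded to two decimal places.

2.07%

P = D₀(1+g)/(r−g) ⇒ P(r−g) = D₀(1+g) ⇒ g(P+D₀) = P·r − D₀
g = (P·r − D₀)/(P + D₀) = (£22,044.18×0.104 − £1,800.00) / (£22,044.18 + £1,800.00) = 0.020659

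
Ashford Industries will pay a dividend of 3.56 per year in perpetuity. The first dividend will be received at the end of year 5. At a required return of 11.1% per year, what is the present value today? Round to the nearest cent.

21.05

Value at end of year 4: C / r = 3.56 / 0.111 = 32.0721
Discount to today: PV = 32.0721 / (1 + 0.111)^4 = 32.0721 / 1.523548 = 21.05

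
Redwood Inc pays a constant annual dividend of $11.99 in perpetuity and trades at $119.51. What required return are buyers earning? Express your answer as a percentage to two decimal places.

10.03%

P = C/r ⇒ r = C/P = $11.99/$119.51 = 0.100326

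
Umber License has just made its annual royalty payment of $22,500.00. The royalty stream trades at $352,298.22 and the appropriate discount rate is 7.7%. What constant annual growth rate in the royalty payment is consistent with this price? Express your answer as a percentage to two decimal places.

P = D₀(1+g)/(r−g) ⇒ P(r−g) = D₀(1+g) ⇒ g(P+D₀) = P·r − D₀
g = (P·r − D₀)/(P + D₀) = ($352,298.22×0.077 − $22,500.00) / ($352,298.22 + $22,500.00) = 0.012345

1.23%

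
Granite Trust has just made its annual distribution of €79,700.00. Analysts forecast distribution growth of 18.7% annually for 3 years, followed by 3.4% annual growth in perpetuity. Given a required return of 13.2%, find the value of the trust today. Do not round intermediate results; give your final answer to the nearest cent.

D_1 = 94603.90000
D_2 = 112294.82930
D_3 = 133293.96238
Terminal value at year 3: TV = D_3×(1+g_2)/(r−g_2) = 137825.95710/0.098 = 1406387.31735
P_0 = D_1/(1+r)^1 + D_2/(1+r)^2 + D_3/(1+r)^3 + TV/(1+r)^3
    = 83572.34982 + 87632.84385 + 91890.62337 + 969539.84247 = 1232635.65951

€1232635.66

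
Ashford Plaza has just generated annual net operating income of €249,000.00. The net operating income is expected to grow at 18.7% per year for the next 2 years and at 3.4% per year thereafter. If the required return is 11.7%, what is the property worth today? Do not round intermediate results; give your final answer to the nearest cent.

D_1 = 295563.00000
D_2 = 350833.28100
Terminal value at year 2: TV = D_2×(1+g_2)/(r−g_2) = 362761.61255/0.083 = 4370621.83800
P_0 = D_1/(1+r)^1 + D_2/(1+r)^2 + TV/(1+r)^2
    = 264604.29722 + 281186.48237 + 3502973.76830 = 4048764.54790

€4048764.55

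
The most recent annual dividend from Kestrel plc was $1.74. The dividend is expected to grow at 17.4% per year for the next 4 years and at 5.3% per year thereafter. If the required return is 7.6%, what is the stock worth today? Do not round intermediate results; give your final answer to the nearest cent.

D_1 = 2.04276
D_2 = 2.39820
D_3 = 2.81549
D_4 = 3.30538
Terminal value at year 4: TV = D_4×(1+g_2)/(r−g_2) = 3.48057/0.023 = 151.32900
P_0 = D_1/(1+r)^1 + D_2/(1+r)^2 + D_3/(1+r)^3 + D_4/(1+r)^4 + TV/(1+r)^4
    = 1.89848 + 2.07139 + 2.26004 + 2.46588 + 112.89458 = 121.59037

$121.59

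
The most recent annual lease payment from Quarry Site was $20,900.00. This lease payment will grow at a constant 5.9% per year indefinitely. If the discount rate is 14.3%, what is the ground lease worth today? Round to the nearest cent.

$263489.29

D₁ = D₀ × (1 + g) = $20,900.00 × 1.059 = $22,133.1000
Growing perpetuity: P = D₁ / (r − g) = $22,133.1000 / (0.143 − 0.059) = $263,489.29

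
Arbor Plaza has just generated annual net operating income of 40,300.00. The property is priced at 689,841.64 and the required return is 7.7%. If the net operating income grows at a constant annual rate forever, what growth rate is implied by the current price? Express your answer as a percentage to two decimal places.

1.76%

P = D₀(1+g)/(r−g) ⇒ P(r−g) = D₀(1+g) ⇒ g(P+D₀) = P·r − D₀
g = (P·r − D₀)/(P + D₀) = (689,841.64×0.077 − 40,300.00) / (689,841.64 + 40,300.00) = 0.017555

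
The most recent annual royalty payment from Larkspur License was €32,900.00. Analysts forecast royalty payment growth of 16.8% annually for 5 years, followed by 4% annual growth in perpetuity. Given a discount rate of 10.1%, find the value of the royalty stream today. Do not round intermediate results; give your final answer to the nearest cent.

D_1 = 38427.20000
D_2 = 44882.96960
D_3 = 52423.30849
D_4 = 61230.42432
D_5 = 71517.13561
Terminal value at year 5: TV = D_5×(1+g_2)/(r−g_2) = 74377.82103/0.061 = 1219308.54147
P_0 = D_1/(1+r)^1 + D_2/(1+r)^2 + D_3/(1+r)^3 + D_4/(1+r)^4 + D_5/(1+r)^5 + TV/(1+r)^5
    = 34902.08901 + 37026.01268 + 39279.18512 + 41669.47159 + 44205.21600 + 753662.69896 = 950744.67335

€950744.67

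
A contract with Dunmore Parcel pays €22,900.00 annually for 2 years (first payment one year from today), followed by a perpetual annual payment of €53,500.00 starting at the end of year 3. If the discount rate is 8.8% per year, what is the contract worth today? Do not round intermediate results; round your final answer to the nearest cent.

PV of 2-year annuity: €22,900.00 × [1 − (1+0.088)^−2] / 0.088 = 40393.19312
Perpetuity value at year 2: €53,500.00 / 0.088 = 607954.54545
PV of perpetuity: 607954.54545 / (1+0.088)^2 = 513586.16851
Total PV = 40393.19312 + 513586.16851 = 553979.36163

€553979.36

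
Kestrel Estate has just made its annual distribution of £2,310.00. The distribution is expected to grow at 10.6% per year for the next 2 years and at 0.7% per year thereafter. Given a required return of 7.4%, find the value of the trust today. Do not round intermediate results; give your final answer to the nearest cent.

D_1 = 2554.86000
D_2 = 2825.67516
Terminal value at year 2: TV = D_2×(1+g_2)/(r−g_2) = 2845.45489/0.067 = 42469.47591
P_0 = D_1/(1+r)^1 + D_2/(1+r)^2 + TV/(1+r)^2
    = 2378.82682 + 2449.70434 + 36818.69056 = 41647.22171

£41647.22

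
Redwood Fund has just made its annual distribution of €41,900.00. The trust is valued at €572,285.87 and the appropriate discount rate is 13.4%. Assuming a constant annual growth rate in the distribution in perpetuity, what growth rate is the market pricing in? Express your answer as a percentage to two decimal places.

5.66%

P = D₀(1+g)/(r−g) ⇒ P(r−g) = D₀(1+g) ⇒ g(P+D₀) = P·r − D₀
g = (P·r − D₀)/(P + D₀) = (€572,285.87×0.134 − €41,900.00) / (€572,285.87 + €41,900.00) = 0.056638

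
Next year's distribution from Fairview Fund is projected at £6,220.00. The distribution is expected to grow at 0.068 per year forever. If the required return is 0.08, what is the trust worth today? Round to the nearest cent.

Growing perpetuity: P = D₁ / (r − g) = £6,220.0000 / (0.08 − 0.068) = £518,333.33

£518333.33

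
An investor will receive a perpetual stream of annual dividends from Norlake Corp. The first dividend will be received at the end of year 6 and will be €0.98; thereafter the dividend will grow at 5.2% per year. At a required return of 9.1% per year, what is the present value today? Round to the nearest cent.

Value at end of year 5: C₁ / (r − g) = €0.98 / (0.091 − 0.052) = €25.1282
Discount to today: PV = €25.1282 / (1 + 0.091)^5 = €25.1282 / 1.545695 = €16.26

€16.26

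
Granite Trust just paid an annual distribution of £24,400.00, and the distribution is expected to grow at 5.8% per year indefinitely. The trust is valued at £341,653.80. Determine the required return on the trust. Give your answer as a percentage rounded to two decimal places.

D₁ = £24,400.00 × 1.058 = £25,815.2000
P = D₁/(r − g) ⇒ r = D₁/P + g = £25,815.2000/£341,653.80 + 0.058 = 0.075560 + 0.058 = 0.133560

13.36%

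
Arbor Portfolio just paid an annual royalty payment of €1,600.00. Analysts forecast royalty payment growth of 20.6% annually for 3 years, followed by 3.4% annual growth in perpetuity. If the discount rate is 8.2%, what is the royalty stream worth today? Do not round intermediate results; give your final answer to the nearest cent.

€53713.13

D_1 = 1929.60000
D_2 = 2327.09760
D_3 = 2806.47971
Terminal value at year 3: TV = D_3×(1+g_2)/(r−g_2) = 2901.90002/0.048 = 60456.25032
P_0 = D_1/(1+r)^1 + D_2/(1+r)^2 + D_3/(1+r)^3 + TV/(1+r)^3
    = 1783.36414 + 1987.74229 + 2215.54270 + 47726.48224 = 53713.13136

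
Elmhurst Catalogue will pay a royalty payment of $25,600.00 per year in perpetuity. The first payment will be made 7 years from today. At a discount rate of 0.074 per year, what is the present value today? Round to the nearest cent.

$225414.87

Value at end of year 6: C / r = $25,600.00 / 0.074 = $345,945.9459
Discount to today: PV = $345,945.9459 / (1 + 0.074)^6 = $345,945.9459 / 1.534708 = $225,414.87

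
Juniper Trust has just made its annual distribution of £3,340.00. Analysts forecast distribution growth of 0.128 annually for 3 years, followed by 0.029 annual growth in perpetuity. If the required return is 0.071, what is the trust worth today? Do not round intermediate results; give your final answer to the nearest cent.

£106727.88

D_1 = 3767.52000
D_2 = 4249.76256
D_3 = 4793.73217
Terminal value at year 3: TV = D_3×(1+g_2)/(r−g_2) = 4932.75040/0.042 = 117446.43811
P_0 = D_1/(1+r)^1 + D_2/(1+r)^2 + D_3/(1+r)^3 + TV/(1+r)^3
    = 3517.75910 + 3704.97878 + 3902.16252 + 95602.98174 = 106727.88214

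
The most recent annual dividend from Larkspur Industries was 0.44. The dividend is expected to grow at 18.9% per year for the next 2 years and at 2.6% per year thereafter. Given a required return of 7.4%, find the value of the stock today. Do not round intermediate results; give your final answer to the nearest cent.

D_1 = 0.52316
D_2 = 0.62204
Terminal value at year 2: TV = D_2×(1+g_2)/(r−g_2) = 0.63821/0.048 = 13.29605
P_0 = D_1/(1+r)^1 + D_2/(1+r)^2 + TV/(1+r)^2
    = 0.48711 + 0.53927 + 11.52694 = 12.55332

12.55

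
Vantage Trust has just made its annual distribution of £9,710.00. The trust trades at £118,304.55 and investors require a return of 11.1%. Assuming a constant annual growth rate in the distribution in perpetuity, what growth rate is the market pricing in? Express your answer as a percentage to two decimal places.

P = D₀(1+g)/(r−g) ⇒ P(r−g) = D₀(1+g) ⇒ g(P+D₀) = P·r − D₀
g = (P·r − D₀)/(P + D₀) = (£118,304.55×0.111 − £9,710.00) / (£118,304.55 + £9,710.00) = 0.026730

2.67%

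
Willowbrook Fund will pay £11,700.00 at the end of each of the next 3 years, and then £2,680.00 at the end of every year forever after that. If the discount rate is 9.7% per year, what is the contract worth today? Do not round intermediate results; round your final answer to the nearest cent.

£50179.27

PV of 3-year annuity: £11,700.00 × [1 − (1+0.097)^−3] / 0.097 = 29250.53014
Perpetuity value at year 3: £2,680.00 / 0.097 = 27628.86598
PV of perpetuity: 27628.86598 / (1+0.097)^3 = 20928.74454
Total PV = 29250.53014 + 20928.74454 = 50179.27469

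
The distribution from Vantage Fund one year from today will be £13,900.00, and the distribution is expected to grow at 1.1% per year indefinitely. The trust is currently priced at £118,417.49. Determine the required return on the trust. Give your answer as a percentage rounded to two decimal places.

P = D₁/(r − g) ⇒ r = D₁/P + g = £13,900.0000/£118,417.49 + 0.011 = 0.117381 + 0.011 = 0.128381

12.84%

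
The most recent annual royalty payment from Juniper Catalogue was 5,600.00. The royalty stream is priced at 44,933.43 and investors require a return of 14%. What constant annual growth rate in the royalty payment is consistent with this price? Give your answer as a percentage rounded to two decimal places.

P = D₀(1+g)/(r−g) ⇒ P(r−g) = D₀(1+g) ⇒ g(P+D₀) = P·r − D₀
g = (P·r − D₀)/(P + D₀) = (44,933.43×0.14 − 5,600.00) / (44,933.43 + 5,600.00) = 0.013668

1.37%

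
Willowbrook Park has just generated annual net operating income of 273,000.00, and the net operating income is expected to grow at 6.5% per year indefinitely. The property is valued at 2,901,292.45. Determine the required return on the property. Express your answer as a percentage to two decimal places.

D₁ = 273,000.00 × 1.065 = 290,745.0000
P = D₁/(r − g) ⇒ r = D₁/P + g = 290,745.0000/2,901,292.45 + 0.065 = 0.100212 + 0.065 = 0.165212

16.52%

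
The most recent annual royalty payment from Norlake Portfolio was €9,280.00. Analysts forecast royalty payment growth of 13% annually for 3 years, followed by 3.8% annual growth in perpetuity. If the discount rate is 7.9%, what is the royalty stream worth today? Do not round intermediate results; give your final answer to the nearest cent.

D_1 = 10486.40000
D_2 = 11849.63200
D_3 = 13390.08416
Terminal value at year 3: TV = D_3×(1+g_2)/(r−g_2) = 13898.90736/0.041 = 338997.74044
P_0 = D_1/(1+r)^1 + D_2/(1+r)^2 + D_3/(1+r)^3 + TV/(1+r)^3
    = 9718.62836 + 10177.98892 + 10659.06161 + 269856.24281 = 300411.92170

€300411.92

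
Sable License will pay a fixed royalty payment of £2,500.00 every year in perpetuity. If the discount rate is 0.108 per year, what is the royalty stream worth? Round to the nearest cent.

£23148.15

Level perpetuity: PV = C / r = £2,500.00 / 0.108 = £23,148.15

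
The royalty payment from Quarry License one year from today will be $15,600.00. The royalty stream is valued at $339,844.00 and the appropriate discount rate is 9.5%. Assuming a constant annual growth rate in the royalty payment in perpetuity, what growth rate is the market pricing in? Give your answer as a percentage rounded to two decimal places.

P = D₁/(r−g) ⇒ g = r − D₁/P = 0.095 − $15,600.00/$339,844.00 = 0.049097

4.91%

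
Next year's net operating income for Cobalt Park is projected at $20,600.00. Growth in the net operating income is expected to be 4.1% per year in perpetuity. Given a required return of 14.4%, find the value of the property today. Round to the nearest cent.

Growing perpetuity: P = D₁ / (r − g) = $20,600.0000 / (0.144 − 0.041) = $200,000.00

$200000.00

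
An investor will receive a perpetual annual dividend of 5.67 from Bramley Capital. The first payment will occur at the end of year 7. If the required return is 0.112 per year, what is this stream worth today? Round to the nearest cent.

26.78

Value at end of year 6: C / r = 5.67 / 0.112 = 50.6250
Discount to today: PV = 50.6250 / (1 + 0.112)^6 = 50.6250 / 1.890727 = 26.78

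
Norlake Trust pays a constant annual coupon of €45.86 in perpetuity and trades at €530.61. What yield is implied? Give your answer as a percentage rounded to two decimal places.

P = C/r ⇒ r = C/P = €45.86/€530.61 = 0.086429

8.64%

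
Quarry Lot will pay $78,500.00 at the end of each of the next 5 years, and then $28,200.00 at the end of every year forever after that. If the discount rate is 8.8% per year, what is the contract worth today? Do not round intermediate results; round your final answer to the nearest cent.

$517123.53

PV of 5-year annuity: $78,500.00 × [1 − (1+0.088)^−5] / 0.088 = 306928.73547
Perpetuity value at year 5: $28,200.00 / 0.088 = 320454.54545
PV of perpetuity: 320454.54545 / (1+0.088)^5 = 210194.79590
Total PV = 306928.73547 + 210194.79590 = 517123.53136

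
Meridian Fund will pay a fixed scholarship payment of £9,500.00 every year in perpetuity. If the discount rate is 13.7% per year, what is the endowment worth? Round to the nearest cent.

£69343.07

Level perpetuity: PV = C / r = £9,500.00 / 0.137 = £69,343.07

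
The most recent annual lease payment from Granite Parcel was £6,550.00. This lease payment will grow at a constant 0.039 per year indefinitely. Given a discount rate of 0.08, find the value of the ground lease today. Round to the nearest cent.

£165986.59

D₁ = D₀ × (1 + g) = £6,550.00 × 1.039 = £6,805.4500
Growing perpetuity: P = D₁ / (r − g) = £6,805.4500 / (0.08 − 0.039) = £165,986.59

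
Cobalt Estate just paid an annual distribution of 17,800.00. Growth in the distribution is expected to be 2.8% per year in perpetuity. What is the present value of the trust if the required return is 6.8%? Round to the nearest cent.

D₁ = D₀ × (1 + g) = 17,800.00 × 1.028 = 18,298.4000
Growing perpetuity: P = D₁ / (r − g) = 18,298.4000 / (0.068 − 0.028) = 457,460.00

457460.00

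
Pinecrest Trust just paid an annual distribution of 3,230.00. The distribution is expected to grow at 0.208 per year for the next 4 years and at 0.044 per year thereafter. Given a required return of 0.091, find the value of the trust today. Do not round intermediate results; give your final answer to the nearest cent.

D_1 = 3901.84000
D_2 = 4713.42272
D_3 = 5693.81465
D_4 = 6878.12809
Terminal value at year 4: TV = D_4×(1+g_2)/(r−g_2) = 7180.76573/0.047 = 152782.24953
P_0 = D_1/(1+r)^1 + D_2/(1+r)^2 + D_3/(1+r)^3 + D_4/(1+r)^4 + TV/(1+r)^4
    = 3576.38863 + 3959.92435 + 4384.59085 + 4854.79904 + 107838.51478 = 124614.21766

124614.22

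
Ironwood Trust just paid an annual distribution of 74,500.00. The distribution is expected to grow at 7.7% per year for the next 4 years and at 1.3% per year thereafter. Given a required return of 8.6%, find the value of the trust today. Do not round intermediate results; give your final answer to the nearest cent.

1291845.54

D_1 = 80236.50000
D_2 = 86414.71050
D_3 = 93068.64321
D_4 = 100234.92874
Terminal value at year 4: TV = D_4×(1+g_2)/(r−g_2) = 101537.98281/0.073 = 1390931.27136
P_0 = D_1/(1+r)^1 + D_2/(1+r)^2 + D_3/(1+r)^3 + D_4/(1+r)^4 + TV/(1+r)^4
    = 73882.59669 + 73270.30997 + 72663.09746 + 72060.91709 + 999968.61665 = 1291845.53786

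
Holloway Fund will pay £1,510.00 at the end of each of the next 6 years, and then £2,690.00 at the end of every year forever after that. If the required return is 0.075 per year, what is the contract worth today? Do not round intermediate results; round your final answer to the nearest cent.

£30327.93

PV of 6-year annuity: £1,510.00 × [1 − (1+0.075)^−6] / 0.075 = 7087.70809
Perpetuity value at year 6: £2,690.00 / 0.075 = 35866.66667
PV of perpetuity: 35866.66667 / (1+0.075)^6 = 23240.21980
Total PV = 7087.70809 + 23240.21980 = 30327.92789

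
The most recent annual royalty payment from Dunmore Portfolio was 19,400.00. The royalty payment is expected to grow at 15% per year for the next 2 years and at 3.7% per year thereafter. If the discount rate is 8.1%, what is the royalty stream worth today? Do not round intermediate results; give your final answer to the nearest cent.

D_1 = 22310.00000
D_2 = 25656.50000
Terminal value at year 2: TV = D_2×(1+g_2)/(r−g_2) = 26605.79050/0.044 = 604677.05682
P_0 = D_1/(1+r)^1 + D_2/(1+r)^2 + TV/(1+r)^2
    = 20638.29787 + 21955.63603 + 517454.42199 = 560048.35590

560048.36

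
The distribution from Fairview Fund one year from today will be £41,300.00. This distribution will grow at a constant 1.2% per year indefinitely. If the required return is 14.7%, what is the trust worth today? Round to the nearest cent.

Growing perpetuity: P = D₁ / (r − g) = £41,300.0000 / (0.147 − 0.012) = £305,925.93

£305925.93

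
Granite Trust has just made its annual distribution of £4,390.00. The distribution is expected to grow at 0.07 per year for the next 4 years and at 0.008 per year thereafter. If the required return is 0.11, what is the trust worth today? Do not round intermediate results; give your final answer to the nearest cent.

£53494.03

D_1 = 4697.30000
D_2 = 5026.11100
D_3 = 5377.93877
D_4 = 5754.39448
Terminal value at year 4: TV = D_4×(1+g_2)/(r−g_2) = 5800.42964/0.102 = 56866.95725
P_0 = D_1/(1+r)^1 + D_2/(1+r)^2 + D_3/(1+r)^3 + D_4/(1+r)^4 + TV/(1+r)^4
    = 4231.80180 + 4079.30444 + 3932.30248 + 3790.59788 + 37460.02615 = 53494.03275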